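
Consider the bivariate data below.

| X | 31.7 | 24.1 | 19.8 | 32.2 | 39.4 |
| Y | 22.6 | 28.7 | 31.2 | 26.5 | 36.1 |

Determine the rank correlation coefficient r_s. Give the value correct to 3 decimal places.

Rank X: 3, 2, 1, 4, 5
Rank Y: 1, 3, 4, 2, 5
d = rank(X) − rank(Y): 2, -1, -3, 2, 0; Σd² = 18
ρ = 1 − 6Σd² / [n(n²−1)] = 1 − 6×18 / (5×24) = 1 − 108/120 ≈ 0.100

0.100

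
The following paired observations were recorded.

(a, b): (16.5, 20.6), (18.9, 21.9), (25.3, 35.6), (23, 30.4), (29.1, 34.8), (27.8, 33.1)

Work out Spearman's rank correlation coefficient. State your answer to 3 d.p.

Rank a: 1, 2, 4, 3, 6, 5
Rank b: 1, 2, 6, 3, 5, 4
d = rank(a) − rank(b): 0, 0, -2, 0, 1, 1; Σd² = 6
ρ = 1 − 6Σd² / [n(n²−1)] = 1 − 6×6 / (6×35) = 1 − 36/210 ≈ 0.829

0.829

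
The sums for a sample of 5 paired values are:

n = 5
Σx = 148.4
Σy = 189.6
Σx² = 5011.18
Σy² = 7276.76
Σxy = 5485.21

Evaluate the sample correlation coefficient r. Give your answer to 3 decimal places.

-0.618

r = (nΣxy − ΣxΣy) / √[(nΣx² − (Σx)²)(nΣy² − (Σy)²)]
Numerator: 5×5485.21 − 148.4×189.6 = -710.59
Denominator: √[(25055.9 − 22022.56)(36383.8 − 35948.16)] = √[3033.34 × 435.64] = 1149.5409
r = -710.59 / 1149.5409 ≈ -0.618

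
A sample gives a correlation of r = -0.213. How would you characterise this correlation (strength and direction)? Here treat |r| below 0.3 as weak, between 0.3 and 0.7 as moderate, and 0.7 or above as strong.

r = -0.213 < 0 so the relationship is negative.
|r| = 0.213, which falls in the weak range.

weak negative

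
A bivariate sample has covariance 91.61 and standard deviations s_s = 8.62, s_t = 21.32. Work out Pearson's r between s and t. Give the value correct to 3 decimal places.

0.498

r = Cov(s,t) / (s_s · s_t) = 91.61 / (8.62 × 21.32)
  = 91.61 / 183.7784 ≈ 0.498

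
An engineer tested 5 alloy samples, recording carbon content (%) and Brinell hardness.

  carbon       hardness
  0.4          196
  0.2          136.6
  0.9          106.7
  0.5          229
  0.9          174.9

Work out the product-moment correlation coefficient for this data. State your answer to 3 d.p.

-0.256

n = 5, Σx = 2.9, Σy = 843.2, Σx² = 2.07, Σy² = 151491.46, Σxy = 473.66
nΣxy − ΣxΣy = 2368.3 − 2445.28 = -76.98
nΣx² − (Σx)² = 10.35 − 8.41 = 1.94; nΣy² − (Σy)² = 757457.3 − 710986.24 = 46471.06
r = -76.98 / √(1.94 × 46471.06) = -76.98 / 300.2563 ≈ -0.256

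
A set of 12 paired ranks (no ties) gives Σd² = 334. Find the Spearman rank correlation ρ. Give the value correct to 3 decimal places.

ρ = 1 − 6Σd² / [n(n²−1)] = 1 − 6×334 / (12×143)
  = 1 − 2004/1716 = 1 − 1.1678 ≈ -0.168

-0.168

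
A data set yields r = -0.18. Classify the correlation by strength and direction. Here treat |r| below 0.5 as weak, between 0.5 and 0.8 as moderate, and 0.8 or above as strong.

r = -0.18 < 0 so the relationship is negative.
|r| = 0.18, which falls in the weak range.

weak negative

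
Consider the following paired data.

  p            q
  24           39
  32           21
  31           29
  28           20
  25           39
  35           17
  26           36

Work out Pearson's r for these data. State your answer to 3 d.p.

n = 7, Σp = 201, Σq = 201, Σp² = 5871, Σq² = 6309, Σpq = 5573
nΣpq − ΣpΣq = 39011 − 40401 = -1390
nΣp² − (Σp)² = 41097 − 40401 = 696; nΣq² − (Σq)² = 44163 − 40401 = 3762
r = -1390 / √(696 × 3762) = -1390 / 1618.1323 ≈ -0.859

-0.859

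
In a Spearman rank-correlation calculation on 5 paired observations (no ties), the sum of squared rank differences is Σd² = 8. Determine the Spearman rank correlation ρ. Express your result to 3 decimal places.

ρ = 1 − 6Σd² / [n(n²−1)] = 1 − 6×8 / (5×24)
  = 1 − 48/120 = 1 − 0.4000 ≈ 0.600

0.600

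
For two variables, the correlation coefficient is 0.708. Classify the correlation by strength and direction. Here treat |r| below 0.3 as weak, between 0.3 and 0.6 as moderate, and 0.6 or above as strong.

strong positive

r = 0.708 > 0 so the relationship is positive.
|r| = 0.708, which falls in the strong range.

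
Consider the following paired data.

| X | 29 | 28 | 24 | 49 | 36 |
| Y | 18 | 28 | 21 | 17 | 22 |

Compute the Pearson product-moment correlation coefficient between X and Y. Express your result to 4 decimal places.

-0.4950

n = 5, ΣX = 166, ΣY = 106, ΣX² = 5898, ΣY² = 2322, ΣXY = 3435
nΣXY − ΣXΣY = 17175 − 17596 = -421
nΣX² − (ΣX)² = 29490 − 27556 = 1934; nΣY² − (ΣY)² = 11610 − 11236 = 374
r = -421 / √(1934 × 374) = -421 / 850.4799 ≈ -0.4950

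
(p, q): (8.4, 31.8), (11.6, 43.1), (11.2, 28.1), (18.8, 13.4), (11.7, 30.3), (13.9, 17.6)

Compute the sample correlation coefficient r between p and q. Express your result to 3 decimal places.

n = 6, Σp = 75.6, Σq = 164.3, Σp² = 1014.1, Σq² = 5065.87, Σpq = 1932.87
nΣpq − ΣpΣq = 11597.22 − 12421.08 = -823.86
nΣp² − (Σp)² = 6084.6 − 5715.36 = 369.24; nΣq² − (Σq)² = 30395.22 − 26994.49 = 3400.73
r = -823.86 / √(369.24 × 3400.73) = -823.86 / 1120.5738 ≈ -0.735

-0.735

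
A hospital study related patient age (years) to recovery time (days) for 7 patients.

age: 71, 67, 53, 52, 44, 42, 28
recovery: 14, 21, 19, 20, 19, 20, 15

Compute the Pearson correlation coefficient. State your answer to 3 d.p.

n = 7, Σx = 357, Σy = 128, Σx² = 19527, Σy² = 2384, Σxy = 6544
nΣxy − ΣxΣy = 45808 − 45696 = 112
nΣx² − (Σx)² = 136689 − 127449 = 9240; nΣy² − (Σy)² = 16688 − 16384 = 304
r = 112 / √(9240 × 304) = 112 / 1675.9952 ≈ 0.067

0.067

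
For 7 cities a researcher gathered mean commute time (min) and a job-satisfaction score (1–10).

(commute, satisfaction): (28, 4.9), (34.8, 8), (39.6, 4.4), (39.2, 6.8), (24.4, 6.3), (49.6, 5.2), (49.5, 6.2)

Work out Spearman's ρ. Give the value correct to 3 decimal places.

Rank commute: 2, 3, 5, 4, 1, 7, 6
Rank satisfaction: 2, 7, 1, 6, 5, 3, 4
d = rank(commute) − rank(satisfaction): 0, -4, 4, -2, -4, 4, 2; Σd² = 72
ρ = 1 − 6Σd² / [n(n²−1)] = 1 − 6×72 / (7×48) = 1 − 432/336 ≈ -0.286

-0.286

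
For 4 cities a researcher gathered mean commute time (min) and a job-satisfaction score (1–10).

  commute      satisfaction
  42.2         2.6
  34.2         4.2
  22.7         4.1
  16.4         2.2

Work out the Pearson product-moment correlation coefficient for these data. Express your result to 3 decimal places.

0.120

n = 4, Σx = 115.5, Σy = 13.1, Σx² = 3734.73, Σy² = 46.05, Σxy = 382.51
nΣxy − ΣxΣy = 1530.04 − 1513.05 = 16.99
nΣx² − (Σx)² = 14938.92 − 13340.25 = 1598.67; nΣy² − (Σy)² = 184.2 − 171.61 = 12.59
r = 16.99 / √(1598.67 × 12.59) = 16.99 / 141.8706 ≈ 0.120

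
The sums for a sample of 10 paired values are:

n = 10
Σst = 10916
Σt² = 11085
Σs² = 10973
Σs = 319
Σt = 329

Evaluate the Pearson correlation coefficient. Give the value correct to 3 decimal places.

r = (nΣst − ΣsΣt) / √[(nΣs² − (Σs)²)(nΣt² − (Σt)²)]
Numerator: 10×10916 − 319×329 = 4209
Denominator: √[(109730 − 101761)(110850 − 108241)] = √[7969 × 2609] = 4559.7282
r = 4209 / 4559.7282 ≈ 0.923

0.923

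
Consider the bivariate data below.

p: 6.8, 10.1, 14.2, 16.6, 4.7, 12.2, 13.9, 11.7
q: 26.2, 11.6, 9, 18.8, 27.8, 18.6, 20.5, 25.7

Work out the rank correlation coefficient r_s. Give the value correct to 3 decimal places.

-0.619

Rank p: 2, 3, 7, 8, 1, 5, 6, 4
Rank q: 7, 2, 1, 4, 8, 3, 5, 6
d = rank(p) − rank(q): -5, 1, 6, 4, -7, 2, 1, -2; Σd² = 136
ρ = 1 − 6Σd² / [n(n²−1)] = 1 − 6×136 / (8×63) = 1 − 816/504 ≈ -0.619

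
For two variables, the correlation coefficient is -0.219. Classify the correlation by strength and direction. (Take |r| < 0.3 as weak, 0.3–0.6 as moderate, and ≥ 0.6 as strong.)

r = -0.219 < 0 so the relationship is negative.
|r| = 0.219, which falls in the weak range.

weak negative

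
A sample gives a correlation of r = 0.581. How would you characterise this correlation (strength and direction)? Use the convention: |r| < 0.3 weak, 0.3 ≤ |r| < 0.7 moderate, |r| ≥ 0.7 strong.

r = 0.581 > 0 so the relationship is positive.
|r| = 0.581, which falls in the moderate range.

moderate positive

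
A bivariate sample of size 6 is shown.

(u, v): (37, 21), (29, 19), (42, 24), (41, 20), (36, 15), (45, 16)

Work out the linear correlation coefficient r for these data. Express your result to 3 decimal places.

n = 6, Σu = 230, Σv = 115, Σu² = 8976, Σv² = 2259, Σuv = 4416
nΣuv − ΣuΣv = 26496 − 26450 = 46
nΣu² − (Σu)² = 53856 − 52900 = 956; nΣv² − (Σv)² = 13554 − 13225 = 329
r = 46 / √(956 × 329) = 46 / 560.8244 ≈ 0.082

0.082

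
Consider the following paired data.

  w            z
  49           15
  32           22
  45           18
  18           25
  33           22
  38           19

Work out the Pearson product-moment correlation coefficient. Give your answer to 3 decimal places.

n = 6, Σw = 215, Σz = 121, Σw² = 8307, Σz² = 2503, Σwz = 4147
nΣwz − ΣwΣz = 24882 − 26015 = -1133
nΣw² − (Σw)² = 49842 − 46225 = 3617; nΣz² − (Σz)² = 15018 − 14641 = 377
r = -1133 / √(3617 × 377) = -1133 / 1167.7367 ≈ -0.970

-0.970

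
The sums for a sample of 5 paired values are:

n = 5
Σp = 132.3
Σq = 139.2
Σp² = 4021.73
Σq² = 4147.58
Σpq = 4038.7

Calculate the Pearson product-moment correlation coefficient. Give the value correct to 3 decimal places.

0.944

r = (nΣpq − ΣpΣq) / √[(nΣp² − (Σp)²)(nΣq² − (Σq)²)]
Numerator: 5×4038.7 − 132.3×139.2 = 1777.34
Denominator: √[(20108.65 − 17503.29)(20737.9 − 19376.64)] = √[2605.36 × 1361.26] = 1883.2345
r = 1777.34 / 1883.2345 ≈ 0.944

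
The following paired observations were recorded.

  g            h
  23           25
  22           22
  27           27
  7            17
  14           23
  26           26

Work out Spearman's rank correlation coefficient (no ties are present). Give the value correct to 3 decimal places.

0.943

Rank g: 4, 3, 6, 1, 2, 5
Rank h: 4, 2, 6, 1, 3, 5
d = rank(g) − rank(h): 0, 1, 0, 0, -1, 0; Σd² = 2
ρ = 1 − 6Σd² / [n(n²−1)] = 1 − 6×2 / (6×35) = 1 − 12/210 ≈ 0.943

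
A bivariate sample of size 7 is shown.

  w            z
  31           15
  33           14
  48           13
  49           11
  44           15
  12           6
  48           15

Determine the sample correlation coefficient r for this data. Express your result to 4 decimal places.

0.6418

n = 7, Σw = 265, Σz = 89, Σw² = 11139, Σz² = 1197, Σwz = 3542
nΣwz − ΣwΣz = 24794 − 23585 = 1209
nΣw² − (Σw)² = 77973 − 70225 = 7748; nΣz² − (Σz)² = 8379 − 7921 = 458
r = 1209 / √(7748 × 458) = 1209 / 1883.7686 ≈ 0.6418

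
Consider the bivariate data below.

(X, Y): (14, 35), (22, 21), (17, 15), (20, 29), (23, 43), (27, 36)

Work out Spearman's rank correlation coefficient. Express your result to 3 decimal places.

0.543

Rank X: 1, 4, 2, 3, 5, 6
Rank Y: 4, 2, 1, 3, 6, 5
d = rank(X) − rank(Y): -3, 2, 1, 0, -1, 1; Σd² = 16
ρ = 1 − 6Σd² / [n(n²−1)] = 1 − 6×16 / (6×35) = 1 − 96/210 ≈ 0.543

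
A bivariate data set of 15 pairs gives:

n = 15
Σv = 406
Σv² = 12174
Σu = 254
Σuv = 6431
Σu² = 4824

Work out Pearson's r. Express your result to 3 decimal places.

-0.564

r = (nΣuv − ΣuΣv) / √[(nΣu² − (Σu)²)(nΣv² − (Σv)²)]
Numerator: 15×6431 − 254×406 = -6659
Denominator: √[(72360 − 64516)(182610 − 164836)] = √[7844 × 17774] = 11807.5932
r = -6659 / 11807.5932 ≈ -0.564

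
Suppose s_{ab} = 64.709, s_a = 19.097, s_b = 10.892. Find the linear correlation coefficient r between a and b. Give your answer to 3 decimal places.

0.311

r = Cov(a,b) / (s_a · s_b) = 64.709 / (19.097 × 10.892)
  = 64.709 / 208.0045 ≈ 0.311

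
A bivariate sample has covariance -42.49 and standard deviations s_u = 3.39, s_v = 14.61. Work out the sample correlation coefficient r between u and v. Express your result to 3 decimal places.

r = Cov(u,v) / (s_u · s_v) = -42.49 / (3.39 × 14.61)
  = -42.49 / 49.5279 ≈ -0.858

-0.858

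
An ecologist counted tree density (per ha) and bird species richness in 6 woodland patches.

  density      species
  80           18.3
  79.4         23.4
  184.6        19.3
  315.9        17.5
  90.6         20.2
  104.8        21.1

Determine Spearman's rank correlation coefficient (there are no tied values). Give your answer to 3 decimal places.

Rank density: 2, 1, 5, 6, 3, 4
Rank species: 2, 6, 3, 1, 4, 5
d = rank(density) − rank(species): 0, -5, 2, 5, -1, -1; Σd² = 56
ρ = 1 − 6Σd² / [n(n²−1)] = 1 − 6×56 / (6×35) = 1 − 336/210 ≈ -0.600

-0.600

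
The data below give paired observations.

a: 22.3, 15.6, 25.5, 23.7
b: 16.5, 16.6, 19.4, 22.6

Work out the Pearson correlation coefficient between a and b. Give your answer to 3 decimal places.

n = 4, Σa = 87.1, Σb = 75.1, Σa² = 1952.59, Σb² = 1434.93, Σab = 1657.23
nΣab − ΣaΣb = 6628.92 − 6541.21 = 87.71
nΣa² − (Σa)² = 7810.36 − 7586.41 = 223.95; nΣb² − (Σb)² = 5739.72 − 5640.01 = 99.71
r = 87.71 / √(223.95 × 99.71) = 87.71 / 149.4324 ≈ 0.587

0.587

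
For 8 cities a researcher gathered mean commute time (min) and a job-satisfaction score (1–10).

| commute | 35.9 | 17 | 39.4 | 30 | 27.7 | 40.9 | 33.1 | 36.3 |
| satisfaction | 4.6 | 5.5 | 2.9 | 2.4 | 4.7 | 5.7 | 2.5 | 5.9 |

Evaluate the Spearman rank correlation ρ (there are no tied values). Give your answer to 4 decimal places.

Rank commute: 5, 1, 7, 3, 2, 8, 4, 6
Rank satisfaction: 4, 6, 3, 1, 5, 7, 2, 8
d = rank(commute) − rank(satisfaction): 1, -5, 4, 2, -3, 1, 2, -2; Σd² = 64
ρ = 1 − 6Σd² / [n(n²−1)] = 1 − 6×64 / (8×63) = 1 − 384/504 ≈ 0.2381

0.2381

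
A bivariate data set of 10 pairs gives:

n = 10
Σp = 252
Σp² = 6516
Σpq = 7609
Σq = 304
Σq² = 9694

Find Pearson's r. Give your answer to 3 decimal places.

r = (nΣpq − ΣpΣq) / √[(nΣp² − (Σp)²)(nΣq² − (Σq)²)]
Numerator: 10×7609 − 252×304 = -518
Denominator: √[(65160 − 63504)(96940 − 92416)] = √[1656 × 4524] = 2737.1050
r = -518 / 2737.1050 ≈ -0.189

-0.189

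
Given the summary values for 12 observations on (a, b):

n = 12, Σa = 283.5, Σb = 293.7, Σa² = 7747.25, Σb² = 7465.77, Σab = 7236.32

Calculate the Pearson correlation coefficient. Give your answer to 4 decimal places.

0.5516

r = (nΣab − ΣaΣb) / √[(nΣa² − (Σa)²)(nΣb² − (Σb)²)]
Numerator: 12×7236.32 − 283.5×293.7 = 3571.89
Denominator: √[(92967 − 80372.25)(89589.24 − 86259.69)] = √[12594.75 × 3329.55] = 6475.7123
r = 3571.89 / 6475.7123 ≈ 0.5516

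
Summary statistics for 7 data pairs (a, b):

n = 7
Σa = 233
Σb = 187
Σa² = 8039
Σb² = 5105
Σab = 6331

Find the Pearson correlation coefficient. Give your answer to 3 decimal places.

0.605

r = (nΣab − ΣaΣb) / √[(nΣa² − (Σa)²)(nΣb² − (Σb)²)]
Numerator: 7×6331 − 233×187 = 746
Denominator: √[(56273 − 54289)(35735 − 34969)] = √[1984 × 766] = 1232.7790
r = 746 / 1232.7790 ≈ 0.605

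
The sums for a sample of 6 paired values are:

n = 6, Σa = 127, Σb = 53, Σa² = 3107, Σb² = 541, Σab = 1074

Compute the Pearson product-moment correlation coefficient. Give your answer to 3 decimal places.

-0.274

r = (nΣab − ΣaΣb) / √[(nΣa² − (Σa)²)(nΣb² − (Σb)²)]
Numerator: 6×1074 − 127×53 = -287
Denominator: √[(18642 − 16129)(3246 − 2809)] = √[2513 × 437] = 1047.9413
r = -287 / 1047.9413 ≈ -0.274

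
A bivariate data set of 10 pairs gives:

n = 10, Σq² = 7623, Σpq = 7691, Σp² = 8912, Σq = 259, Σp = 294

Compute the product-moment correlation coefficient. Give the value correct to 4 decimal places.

0.1542

r = (nΣpq − ΣpΣq) / √[(nΣp² − (Σp)²)(nΣq² − (Σq)²)]
Numerator: 10×7691 − 294×259 = 764
Denominator: √[(89120 − 86436)(76230 − 67081)] = √[2684 × 9149] = 4955.3926
r = 764 / 4955.3926 ≈ 0.1542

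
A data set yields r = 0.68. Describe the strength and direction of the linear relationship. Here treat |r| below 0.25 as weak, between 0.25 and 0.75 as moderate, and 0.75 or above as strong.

r = 0.68 > 0 so the relationship is positive.
|r| = 0.68, which falls in the moderate range.

moderate positive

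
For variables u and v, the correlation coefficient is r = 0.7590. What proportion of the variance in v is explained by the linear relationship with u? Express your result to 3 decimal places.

0.576

r² = (0.7590)² = 0.576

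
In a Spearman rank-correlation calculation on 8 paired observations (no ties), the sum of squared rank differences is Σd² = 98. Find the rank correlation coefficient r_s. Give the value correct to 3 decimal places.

ρ = 1 − 6Σd² / [n(n²−1)] = 1 − 6×98 / (8×63)
  = 1 − 588/504 = 1 − 1.1667 ≈ -0.167

-0.167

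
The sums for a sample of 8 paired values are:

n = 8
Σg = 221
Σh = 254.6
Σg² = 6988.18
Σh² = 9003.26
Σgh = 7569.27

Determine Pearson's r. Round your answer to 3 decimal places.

r = (nΣgh − ΣgΣh) / √[(nΣg² − (Σg)²)(nΣh² − (Σh)²)]
Numerator: 8×7569.27 − 221×254.6 = 4287.56
Denominator: √[(55905.44 − 48841)(72026.08 − 64821.16)] = √[7064.44 × 7204.92] = 7134.3342
r = 4287.56 / 7134.3342 ≈ 0.601

0.601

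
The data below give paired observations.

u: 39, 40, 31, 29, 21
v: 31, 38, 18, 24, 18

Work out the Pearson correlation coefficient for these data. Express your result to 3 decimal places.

0.860

n = 5, Σu = 160, Σv = 129, Σu² = 5364, Σv² = 3629, Σuv = 4361
nΣuv − ΣuΣv = 21805 − 20640 = 1165
nΣu² − (Σu)² = 26820 − 25600 = 1220; nΣv² − (Σv)² = 18145 − 16641 = 1504
r = 1165 / √(1220 × 1504) = 1165 / 1354.5774 ≈ 0.860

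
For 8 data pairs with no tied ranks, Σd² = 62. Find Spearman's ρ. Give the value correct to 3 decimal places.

0.262

ρ = 1 − 6Σd² / [n(n²−1)] = 1 − 6×62 / (8×63)
  = 1 − 372/504 = 1 − 0.7381 ≈ 0.262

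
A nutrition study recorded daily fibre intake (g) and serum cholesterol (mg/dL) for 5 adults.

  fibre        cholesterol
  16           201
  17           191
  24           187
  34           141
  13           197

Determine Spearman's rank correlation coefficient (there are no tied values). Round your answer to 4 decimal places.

-0.9000

Rank fibre: 2, 3, 4, 5, 1
Rank cholesterol: 5, 3, 2, 1, 4
d = rank(fibre) − rank(cholesterol): -3, 0, 2, 4, -3; Σd² = 38
ρ = 1 − 6Σd² / [n(n²−1)] = 1 − 6×38 / (5×24) = 1 − 228/120 ≈ -0.9000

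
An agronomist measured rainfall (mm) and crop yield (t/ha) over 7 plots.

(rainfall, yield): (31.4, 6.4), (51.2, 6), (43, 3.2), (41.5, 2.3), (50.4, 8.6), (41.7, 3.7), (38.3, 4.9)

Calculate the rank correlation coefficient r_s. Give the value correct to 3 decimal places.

0.143

Rank rainfall: 1, 7, 5, 3, 6, 4, 2
Rank yield: 6, 5, 2, 1, 7, 3, 4
d = rank(rainfall) − rank(yield): -5, 2, 3, 2, -1, 1, -2; Σd² = 48
ρ = 1 − 6Σd² / [n(n²−1)] = 1 − 6×48 / (7×48) = 1 − 288/336 ≈ 0.143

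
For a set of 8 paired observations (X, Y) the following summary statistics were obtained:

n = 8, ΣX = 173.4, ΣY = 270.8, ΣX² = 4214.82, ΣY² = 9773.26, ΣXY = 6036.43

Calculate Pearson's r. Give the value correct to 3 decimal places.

0.317

r = (nΣXY − ΣXΣY) / √[(nΣX² − (ΣX)²)(nΣY² − (ΣY)²)]
Numerator: 8×6036.43 − 173.4×270.8 = 1334.72
Denominator: √[(33718.56 − 30067.56)(78186.08 − 73332.64)] = √[3651 × 4853.44] = 4209.5023
r = 1334.72 / 4209.5023 ≈ 0.317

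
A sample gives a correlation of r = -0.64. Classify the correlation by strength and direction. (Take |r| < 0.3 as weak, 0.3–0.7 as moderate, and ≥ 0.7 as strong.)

r = -0.64 < 0 so the relationship is negative.
|r| = 0.64, which falls in the moderate range.

moderate negative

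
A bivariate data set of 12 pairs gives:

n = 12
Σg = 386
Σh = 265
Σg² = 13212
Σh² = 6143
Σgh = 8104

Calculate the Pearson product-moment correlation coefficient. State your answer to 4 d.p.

r = (nΣgh − ΣgΣh) / √[(nΣg² − (Σg)²)(nΣh² − (Σh)²)]
Numerator: 12×8104 − 386×265 = -5042
Denominator: √[(158544 − 148996)(73716 − 70225)] = √[9548 × 3491] = 5773.3931
r = -5042 / 5773.3931 ≈ -0.8733

-0.8733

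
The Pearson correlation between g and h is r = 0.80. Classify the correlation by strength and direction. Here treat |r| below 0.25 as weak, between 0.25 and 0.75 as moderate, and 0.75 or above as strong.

strong positive

r = 0.80 > 0 so the relationship is positive.
|r| = 0.80, which falls in the strong range.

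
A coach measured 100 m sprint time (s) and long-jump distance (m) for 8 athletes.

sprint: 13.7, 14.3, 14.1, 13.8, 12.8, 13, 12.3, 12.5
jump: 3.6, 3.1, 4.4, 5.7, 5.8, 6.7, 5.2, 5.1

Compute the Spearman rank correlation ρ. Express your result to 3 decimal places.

Rank sprint: 5, 8, 7, 6, 3, 4, 1, 2
Rank jump: 2, 1, 3, 6, 7, 8, 5, 4
d = rank(sprint) − rank(jump): 3, 7, 4, 0, -4, -4, -4, -2; Σd² = 126
ρ = 1 − 6Σd² / [n(n²−1)] = 1 − 6×126 / (8×63) = 1 − 756/504 ≈ -0.500

-0.500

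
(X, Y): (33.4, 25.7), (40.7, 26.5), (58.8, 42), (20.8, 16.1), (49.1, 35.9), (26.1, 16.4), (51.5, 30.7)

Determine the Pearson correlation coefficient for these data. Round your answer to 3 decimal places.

n = 7, ΣX = 280.4, ΣY = 193.3, ΣX² = 12406.4, ΣY² = 5886.21, ΣXY = 8513.19
nΣXY − ΣXΣY = 59592.33 − 54201.32 = 5391.01
nΣX² − (ΣX)² = 86844.8 − 78624.16 = 8220.64; nΣY² − (ΣY)² = 41203.47 − 37364.89 = 3838.58
r = 5391.01 / √(8220.64 × 3838.58) = 5391.01 / 5617.4357 ≈ 0.960

0.960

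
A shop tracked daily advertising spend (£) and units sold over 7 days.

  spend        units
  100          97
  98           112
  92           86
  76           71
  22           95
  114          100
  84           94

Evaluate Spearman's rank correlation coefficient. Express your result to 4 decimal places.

Rank spend: 6, 5, 4, 2, 1, 7, 3
Rank units: 5, 7, 2, 1, 4, 6, 3
d = rank(spend) − rank(units): 1, -2, 2, 1, -3, 1, 0; Σd² = 20
ρ = 1 − 6Σd² / [n(n²−1)] = 1 − 6×20 / (7×48) = 1 − 120/336 ≈ 0.6429

0.6429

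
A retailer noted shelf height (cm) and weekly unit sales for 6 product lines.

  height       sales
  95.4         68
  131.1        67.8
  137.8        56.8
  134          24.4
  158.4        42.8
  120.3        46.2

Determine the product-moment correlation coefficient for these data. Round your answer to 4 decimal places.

n = 6, Σx = 777, Σy = 306, Σx² = 102795.86, Σy² = 17008.72, Σxy = 38809.8
nΣxy − ΣxΣy = 232858.8 − 237762 = -4903.2
nΣx² − (Σx)² = 616775.16 − 603729 = 13046.16; nΣy² − (Σy)² = 102052.32 − 93636 = 8416.32
r = -4903.2 / √(13046.16 × 8416.32) = -4903.2 / 10478.5809 ≈ -0.4679

-0.4679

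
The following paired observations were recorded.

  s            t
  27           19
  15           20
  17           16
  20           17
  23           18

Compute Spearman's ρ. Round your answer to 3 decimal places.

Rank s: 5, 1, 2, 3, 4
Rank t: 4, 5, 1, 2, 3
d = rank(s) − rank(t): 1, -4, 1, 1, 1; Σd² = 20
ρ = 1 − 6Σd² / [n(n²−1)] = 1 − 6×20 / (5×24) = 1 − 120/120 ≈ 0.000

0.000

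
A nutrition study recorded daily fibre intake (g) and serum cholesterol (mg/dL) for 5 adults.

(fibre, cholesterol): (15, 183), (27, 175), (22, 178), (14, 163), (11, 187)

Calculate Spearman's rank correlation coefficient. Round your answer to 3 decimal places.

Rank fibre: 3, 5, 4, 2, 1
Rank cholesterol: 4, 2, 3, 1, 5
d = rank(fibre) − rank(cholesterol): -1, 3, 1, 1, -4; Σd² = 28
ρ = 1 − 6Σd² / [n(n²−1)] = 1 − 6×28 / (5×24) = 1 − 168/120 ≈ -0.400

-0.400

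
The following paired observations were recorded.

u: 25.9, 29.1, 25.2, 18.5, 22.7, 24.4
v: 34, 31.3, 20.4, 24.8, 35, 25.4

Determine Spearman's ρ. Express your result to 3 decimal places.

Rank u: 5, 6, 4, 1, 2, 3
Rank v: 5, 4, 1, 2, 6, 3
d = rank(u) − rank(v): 0, 2, 3, -1, -4, 0; Σd² = 30
ρ = 1 − 6Σd² / [n(n²−1)] = 1 − 6×30 / (6×35) = 1 − 180/210 ≈ 0.143

0.143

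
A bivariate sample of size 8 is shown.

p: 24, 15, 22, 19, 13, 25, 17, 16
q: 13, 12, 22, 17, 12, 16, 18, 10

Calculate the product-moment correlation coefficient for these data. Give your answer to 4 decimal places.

n = 8, Σp = 151, Σq = 120, Σp² = 2985, Σq² = 1910, Σpq = 2321
nΣpq − ΣpΣq = 18568 − 18120 = 448
nΣp² − (Σp)² = 23880 − 22801 = 1079; nΣq² − (Σq)² = 15280 − 14400 = 880
r = 448 / √(1079 × 880) = 448 / 974.4332 ≈ 0.4598

0.4598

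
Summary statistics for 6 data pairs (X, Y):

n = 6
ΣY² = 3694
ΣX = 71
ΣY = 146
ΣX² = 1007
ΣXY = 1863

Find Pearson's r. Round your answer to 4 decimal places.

0.8813

r = (nΣXY − ΣXΣY) / √[(nΣX² − (ΣX)²)(nΣY² − (ΣY)²)]
Numerator: 6×1863 − 71×146 = 812
Denominator: √[(6042 − 5041)(22164 − 21316)] = √[1001 × 848] = 921.3295
r = 812 / 921.3295 ≈ 0.8813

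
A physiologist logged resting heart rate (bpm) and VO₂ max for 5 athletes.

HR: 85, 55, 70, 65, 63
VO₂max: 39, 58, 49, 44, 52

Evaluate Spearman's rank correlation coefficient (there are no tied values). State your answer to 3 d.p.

-0.900

Rank HR: 5, 1, 4, 3, 2
Rank VO₂max: 1, 5, 3, 2, 4
d = rank(HR) − rank(VO₂max): 4, -4, 1, 1, -2; Σd² = 38
ρ = 1 − 6Σd² / [n(n²−1)] = 1 − 6×38 / (5×24) = 1 − 228/120 ≈ -0.900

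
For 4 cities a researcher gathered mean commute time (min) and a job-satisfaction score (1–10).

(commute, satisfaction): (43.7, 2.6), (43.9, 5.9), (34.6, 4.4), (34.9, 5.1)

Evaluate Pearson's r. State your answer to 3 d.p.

-0.185

n = 4, Σx = 157.1, Σy = 18, Σx² = 6252.07, Σy² = 86.94, Σxy = 702.86
nΣxy − ΣxΣy = 2811.44 − 2827.8 = -16.36
nΣx² − (Σx)² = 25008.28 − 24680.41 = 327.87; nΣy² − (Σy)² = 347.76 − 324 = 23.76
r = -16.36 / √(327.87 × 23.76) = -16.36 / 88.2621 ≈ -0.185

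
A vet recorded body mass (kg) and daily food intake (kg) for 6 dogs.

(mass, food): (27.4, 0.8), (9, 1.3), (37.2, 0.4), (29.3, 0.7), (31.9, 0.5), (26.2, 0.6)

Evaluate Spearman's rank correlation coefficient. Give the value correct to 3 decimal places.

-0.829

Rank mass: 3, 1, 6, 4, 5, 2
Rank food: 5, 6, 1, 4, 2, 3
d = rank(mass) − rank(food): -2, -5, 5, 0, 3, -1; Σd² = 64
ρ = 1 − 6Σd² / [n(n²−1)] = 1 − 6×64 / (6×35) = 1 − 384/210 ≈ -0.829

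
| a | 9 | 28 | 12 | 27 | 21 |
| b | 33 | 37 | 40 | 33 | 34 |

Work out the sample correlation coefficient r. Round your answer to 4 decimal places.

-0.1503

n = 5, Σa = 97, Σb = 177, Σa² = 2179, Σb² = 6303, Σab = 3418
nΣab − ΣaΣb = 17090 − 17169 = -79
nΣa² − (Σa)² = 10895 − 9409 = 1486; nΣb² − (Σb)² = 31515 − 31329 = 186
r = -79 / √(1486 × 186) = -79 / 525.7338 ≈ -0.1503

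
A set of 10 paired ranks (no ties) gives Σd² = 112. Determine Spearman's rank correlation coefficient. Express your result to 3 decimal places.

ρ = 1 − 6Σd² / [n(n²−1)] = 1 − 6×112 / (10×99)
  = 1 − 672/990 = 1 − 0.6788 ≈ 0.321

0.321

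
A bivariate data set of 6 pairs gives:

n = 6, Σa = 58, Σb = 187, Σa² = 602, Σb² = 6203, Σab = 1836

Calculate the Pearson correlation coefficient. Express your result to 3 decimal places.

r = (nΣab − ΣaΣb) / √[(nΣa² − (Σa)²)(nΣb² − (Σb)²)]
Numerator: 6×1836 − 58×187 = 170
Denominator: √[(3612 − 3364)(37218 − 34969)] = √[248 × 2249] = 746.8280
r = 170 / 746.8280 ≈ 0.228

0.228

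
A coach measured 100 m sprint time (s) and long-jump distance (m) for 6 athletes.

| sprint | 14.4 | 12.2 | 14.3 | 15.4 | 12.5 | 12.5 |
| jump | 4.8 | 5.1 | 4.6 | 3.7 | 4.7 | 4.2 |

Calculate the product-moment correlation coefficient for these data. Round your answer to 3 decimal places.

n = 6, Σx = 81.3, Σy = 27.1, Σx² = 1110.35, Σy² = 123.63, Σxy = 365.35
nΣxy − ΣxΣy = 2192.1 − 2203.23 = -11.13
nΣx² − (Σx)² = 6662.1 − 6609.69 = 52.41; nΣy² − (Σy)² = 741.78 − 734.41 = 7.37
r = -11.13 / √(52.41 × 7.37) = -11.13 / 19.6535 ≈ -0.566

-0.566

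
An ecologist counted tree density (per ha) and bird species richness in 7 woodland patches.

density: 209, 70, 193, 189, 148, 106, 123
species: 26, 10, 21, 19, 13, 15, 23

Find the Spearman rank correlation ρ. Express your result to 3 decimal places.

Rank density: 7, 1, 6, 5, 4, 2, 3
Rank species: 7, 1, 5, 4, 2, 3, 6
d = rank(density) − rank(species): 0, 0, 1, 1, 2, -1, -3; Σd² = 16
ρ = 1 − 6Σd² / [n(n²−1)] = 1 − 6×16 / (7×48) = 1 − 96/336 ≈ 0.714

0.714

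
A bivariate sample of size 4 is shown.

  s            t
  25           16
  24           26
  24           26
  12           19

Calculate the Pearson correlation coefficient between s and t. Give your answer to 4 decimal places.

0.2904

n = 4, Σs = 85, Σt = 87, Σs² = 1921, Σt² = 1969, Σst = 1876
nΣst − ΣsΣt = 7504 − 7395 = 109
nΣs² − (Σs)² = 7684 − 7225 = 459; nΣt² − (Σt)² = 7876 − 7569 = 307
r = 109 / √(459 × 307) = 109 / 375.3838 ≈ 0.2904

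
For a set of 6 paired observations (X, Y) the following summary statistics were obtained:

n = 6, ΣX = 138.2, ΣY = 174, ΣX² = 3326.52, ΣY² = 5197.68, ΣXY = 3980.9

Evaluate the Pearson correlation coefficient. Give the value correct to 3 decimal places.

-0.182

r = (nΣXY − ΣXΣY) / √[(nΣX² − (ΣX)²)(nΣY² − (ΣY)²)]
Numerator: 6×3980.9 − 138.2×174 = -161.4
Denominator: √[(19959.12 − 19099.24)(31186.08 − 30276)] = √[859.88 × 910.08] = 884.6240
r = -161.4 / 884.6240 ≈ -0.182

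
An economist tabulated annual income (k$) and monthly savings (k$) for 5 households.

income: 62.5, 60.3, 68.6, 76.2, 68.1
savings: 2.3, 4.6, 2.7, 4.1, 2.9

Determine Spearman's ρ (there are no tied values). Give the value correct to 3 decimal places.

Rank income: 2, 1, 4, 5, 3
Rank savings: 1, 5, 2, 4, 3
d = rank(income) − rank(savings): 1, -4, 2, 1, 0; Σd² = 22
ρ = 1 − 6Σd² / [n(n²−1)] = 1 − 6×22 / (5×24) = 1 − 132/120 ≈ -0.100

-0.100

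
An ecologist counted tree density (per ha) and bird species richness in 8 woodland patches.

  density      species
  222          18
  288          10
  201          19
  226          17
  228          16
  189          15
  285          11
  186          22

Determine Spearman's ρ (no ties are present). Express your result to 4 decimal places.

Rank density: 4, 8, 3, 5, 6, 2, 7, 1
Rank species: 6, 1, 7, 5, 4, 3, 2, 8
d = rank(density) − rank(species): -2, 7, -4, 0, 2, -1, 5, -7; Σd² = 148
ρ = 1 − 6Σd² / [n(n²−1)] = 1 − 6×148 / (8×63) = 1 − 888/504 ≈ -0.7619

-0.7619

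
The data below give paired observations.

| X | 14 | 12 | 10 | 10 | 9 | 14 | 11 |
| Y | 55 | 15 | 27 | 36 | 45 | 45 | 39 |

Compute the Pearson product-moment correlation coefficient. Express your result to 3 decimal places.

0.317

n = 7, ΣX = 80, ΣY = 262, ΣX² = 938, ΣY² = 10846, ΣXY = 3044
nΣXY − ΣXΣY = 21308 − 20960 = 348
nΣX² − (ΣX)² = 6566 − 6400 = 166; nΣY² − (ΣY)² = 75922 − 68644 = 7278
r = 348 / √(166 × 7278) = 348 / 1099.1579 ≈ 0.317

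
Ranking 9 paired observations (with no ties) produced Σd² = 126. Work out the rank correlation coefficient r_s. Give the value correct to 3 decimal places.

-0.050

ρ = 1 − 6Σd² / [n(n²−1)] = 1 − 6×126 / (9×80)
  = 1 − 756/720 = 1 − 1.0500 ≈ -0.050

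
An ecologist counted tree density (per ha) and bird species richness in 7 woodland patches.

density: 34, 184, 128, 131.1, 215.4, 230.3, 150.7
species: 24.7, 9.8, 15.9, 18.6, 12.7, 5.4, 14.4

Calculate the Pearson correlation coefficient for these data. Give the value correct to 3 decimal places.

n = 7, Σx = 1073.5, Σy = 101.5, Σx² = 190728.95, Σy² = 1702.71, Σxy = 13265.94
nΣxy − ΣxΣy = 92861.58 − 108960.25 = -16098.67
nΣx² − (Σx)² = 1335102.65 − 1152402.25 = 182700.4; nΣy² − (Σy)² = 11918.97 − 10302.25 = 1616.72
r = -16098.67 / √(182700.4 × 1616.72) = -16098.67 / 17186.4886 ≈ -0.937

-0.937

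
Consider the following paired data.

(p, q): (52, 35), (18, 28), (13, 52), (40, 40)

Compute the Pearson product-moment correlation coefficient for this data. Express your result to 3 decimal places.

-0.298

n = 4, Σp = 123, Σq = 155, Σp² = 4797, Σq² = 6313, Σpq = 4600
nΣpq − ΣpΣq = 18400 − 19065 = -665
nΣp² − (Σp)² = 19188 − 15129 = 4059; nΣq² − (Σq)² = 25252 − 24025 = 1227
r = -665 / √(4059 × 1227) = -665 / 2231.6794 ≈ -0.298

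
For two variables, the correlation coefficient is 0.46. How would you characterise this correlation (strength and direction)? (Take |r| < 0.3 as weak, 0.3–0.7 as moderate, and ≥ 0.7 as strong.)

moderate positive

r = 0.46 > 0 so the relationship is positive.
|r| = 0.46, which falls in the moderate range.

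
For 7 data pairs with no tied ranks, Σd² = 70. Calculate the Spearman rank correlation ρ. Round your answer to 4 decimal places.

ρ = 1 − 6Σd² / [n(n²−1)] = 1 − 6×70 / (7×48)
  = 1 − 420/336 = 1 − 1.25000 ≈ -0.2500

-0.2500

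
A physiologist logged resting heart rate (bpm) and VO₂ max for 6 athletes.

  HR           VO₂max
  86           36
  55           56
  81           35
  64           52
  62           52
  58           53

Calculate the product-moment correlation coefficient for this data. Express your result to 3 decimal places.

-0.980

n = 6, Σx = 406, Σy = 284, Σx² = 28286, Σy² = 13874, Σxy = 18637
nΣxy − ΣxΣy = 111822 − 115304 = -3482
nΣx² − (Σx)² = 169716 − 164836 = 4880; nΣy² − (Σy)² = 83244 − 80656 = 2588
r = -3482 / √(4880 × 2588) = -3482 / 3553.7923 ≈ -0.980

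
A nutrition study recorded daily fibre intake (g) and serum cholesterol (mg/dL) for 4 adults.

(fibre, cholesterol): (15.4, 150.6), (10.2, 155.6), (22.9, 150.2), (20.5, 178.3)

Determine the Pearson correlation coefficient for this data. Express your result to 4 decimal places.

n = 4, Σx = 69, Σy = 634.7, Σx² = 1285.86, Σy² = 101242.65, Σxy = 11001.09
nΣxy − ΣxΣy = 44004.36 − 43794.3 = 210.06
nΣx² − (Σx)² = 5143.44 − 4761 = 382.44; nΣy² − (Σy)² = 404970.6 − 402844.09 = 2126.51
r = 210.06 / √(382.44 × 2126.51) = 210.06 / 901.8107 ≈ 0.2329

0.2329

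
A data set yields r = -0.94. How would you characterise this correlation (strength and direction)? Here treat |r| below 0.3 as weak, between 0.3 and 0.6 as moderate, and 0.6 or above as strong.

strong negative

r = -0.94 < 0 so the relationship is negative.
|r| = 0.94, which falls in the strong range.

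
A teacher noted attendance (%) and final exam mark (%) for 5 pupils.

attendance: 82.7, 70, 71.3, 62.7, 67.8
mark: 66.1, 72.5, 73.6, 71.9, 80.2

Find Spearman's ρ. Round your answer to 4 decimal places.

-0.3000

Rank attendance: 5, 3, 4, 1, 2
Rank mark: 1, 3, 4, 2, 5
d = rank(attendance) − rank(mark): 4, 0, 0, -1, -3; Σd² = 26
ρ = 1 − 6Σd² / [n(n²−1)] = 1 − 6×26 / (5×24) = 1 − 156/120 ≈ -0.3000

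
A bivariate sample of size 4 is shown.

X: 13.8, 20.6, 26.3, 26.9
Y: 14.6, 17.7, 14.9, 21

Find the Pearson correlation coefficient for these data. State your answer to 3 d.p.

n = 4, ΣX = 87.6, ΣY = 68.2, ΣX² = 2030.1, ΣY² = 1189.46, ΣXY = 1522.87
nΣXY − ΣXΣY = 6091.48 − 5974.32 = 117.16
nΣX² − (ΣX)² = 8120.4 − 7673.76 = 446.64; nΣY² − (ΣY)² = 4757.84 − 4651.24 = 106.6
r = 117.16 / √(446.64 × 106.6) = 117.16 / 218.2013 ≈ 0.537

0.537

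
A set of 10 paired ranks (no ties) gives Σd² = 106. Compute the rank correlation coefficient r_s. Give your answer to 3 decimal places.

0.358

ρ = 1 − 6Σd² / [n(n²−1)] = 1 − 6×106 / (10×99)
  = 1 − 636/990 = 1 − 0.6424 ≈ 0.358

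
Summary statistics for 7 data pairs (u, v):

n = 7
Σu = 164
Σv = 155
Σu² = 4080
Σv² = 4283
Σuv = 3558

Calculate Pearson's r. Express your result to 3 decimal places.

r = (nΣuv − ΣuΣv) / √[(nΣu² − (Σu)²)(nΣv² − (Σv)²)]
Numerator: 7×3558 − 164×155 = -514
Denominator: √[(28560 − 26896)(29981 − 24025)] = √[1664 × 5956] = 3148.1398
r = -514 / 3148.1398 ≈ -0.163

-0.163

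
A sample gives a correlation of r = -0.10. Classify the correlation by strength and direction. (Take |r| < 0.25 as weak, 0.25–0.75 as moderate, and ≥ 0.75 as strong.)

weak negative

r = -0.10 < 0 so the relationship is negative.
|r| = 0.10, which falls in the weak range.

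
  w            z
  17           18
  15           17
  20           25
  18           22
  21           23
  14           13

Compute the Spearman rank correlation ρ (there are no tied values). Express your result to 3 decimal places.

Rank w: 3, 2, 5, 4, 6, 1
Rank z: 3, 2, 6, 4, 5, 1
d = rank(w) − rank(z): 0, 0, -1, 0, 1, 0; Σd² = 2
ρ = 1 − 6Σd² / [n(n²−1)] = 1 − 6×2 / (6×35) = 1 − 12/210 ≈ 0.943

0.943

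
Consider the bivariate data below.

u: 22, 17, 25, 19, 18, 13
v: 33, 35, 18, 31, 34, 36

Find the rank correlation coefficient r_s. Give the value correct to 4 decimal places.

-0.9429

Rank u: 5, 2, 6, 4, 3, 1
Rank v: 3, 5, 1, 2, 4, 6
d = rank(u) − rank(v): 2, -3, 5, 2, -1, -5; Σd² = 68
ρ = 1 − 6Σd² / [n(n²−1)] = 1 − 6×68 / (6×35) = 1 − 408/210 ≈ -0.9429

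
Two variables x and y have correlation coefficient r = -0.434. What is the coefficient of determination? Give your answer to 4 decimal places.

r² = (-0.434)² = 0.1884

0.1884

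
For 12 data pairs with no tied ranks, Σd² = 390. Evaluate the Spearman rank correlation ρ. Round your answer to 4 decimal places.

ρ = 1 − 6Σd² / [n(n²−1)] = 1 − 6×390 / (12×143)
  = 1 − 2340/1716 = 1 − 1.36364 ≈ -0.3636

-0.3636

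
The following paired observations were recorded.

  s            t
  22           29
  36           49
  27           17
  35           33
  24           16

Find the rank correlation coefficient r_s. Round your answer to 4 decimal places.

0.7000

Rank s: 1, 5, 3, 4, 2
Rank t: 3, 5, 2, 4, 1
d = rank(s) − rank(t): -2, 0, 1, 0, 1; Σd² = 6
ρ = 1 − 6Σd² / [n(n²−1)] = 1 − 6×6 / (5×24) = 1 − 36/120 ≈ 0.7000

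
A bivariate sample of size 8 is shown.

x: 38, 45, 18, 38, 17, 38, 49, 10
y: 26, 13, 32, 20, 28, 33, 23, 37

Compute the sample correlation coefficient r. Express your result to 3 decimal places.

n = 8, Σx = 253, Σy = 212, Σx² = 9471, Σy² = 6040, Σxy = 6136
nΣxy − ΣxΣy = 49088 − 53636 = -4548
nΣx² − (Σx)² = 75768 − 64009 = 11759; nΣy² − (Σy)² = 48320 − 44944 = 3376
r = -4548 / √(11759 × 3376) = -4548 / 6300.6654 ≈ -0.722

-0.722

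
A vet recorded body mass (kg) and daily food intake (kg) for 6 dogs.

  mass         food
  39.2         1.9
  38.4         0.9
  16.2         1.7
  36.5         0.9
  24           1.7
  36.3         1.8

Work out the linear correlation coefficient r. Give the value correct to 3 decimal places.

-0.331

n = 6, Σx = 190.6, Σy = 8.9, Σx² = 6499.58, Σy² = 14.25, Σxy = 275.57
nΣxy − ΣxΣy = 1653.42 − 1696.34 = -42.92
nΣx² − (Σx)² = 38997.48 − 36328.36 = 2669.12; nΣy² − (Σy)² = 85.5 − 79.21 = 6.29
r = -42.92 / √(2669.12 × 6.29) = -42.92 / 129.5715 ≈ -0.331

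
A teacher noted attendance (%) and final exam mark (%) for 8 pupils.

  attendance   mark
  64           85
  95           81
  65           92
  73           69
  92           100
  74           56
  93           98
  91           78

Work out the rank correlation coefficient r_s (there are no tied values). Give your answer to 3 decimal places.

0.214

Rank attendance: 1, 8, 2, 3, 6, 4, 7, 5
Rank mark: 5, 4, 6, 2, 8, 1, 7, 3
d = rank(attendance) − rank(mark): -4, 4, -4, 1, -2, 3, 0, 2; Σd² = 66
ρ = 1 − 6Σd² / [n(n²−1)] = 1 − 6×66 / (8×63) = 1 − 396/504 ≈ 0.214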